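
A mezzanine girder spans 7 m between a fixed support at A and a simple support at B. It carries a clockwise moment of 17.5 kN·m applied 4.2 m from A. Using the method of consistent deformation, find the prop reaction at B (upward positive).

R_B = 3.15 kN

Remove the prop at B; the released (primary) structure is a cantilever built in at A.
Primary-structure tip deflection at B by superposition:
  clockwise couple 17.5 at a = 4.2: M₀a(2L − a)/(2EI) = 360.1/EI
Tip deflection under a unit load at B: L³/(3EI) = 114.3/EI.
Compatibility at B: δ_0 − R_B·δ_{BB} = 0, so R_B = 360.1/114.3 = 3.15 kN.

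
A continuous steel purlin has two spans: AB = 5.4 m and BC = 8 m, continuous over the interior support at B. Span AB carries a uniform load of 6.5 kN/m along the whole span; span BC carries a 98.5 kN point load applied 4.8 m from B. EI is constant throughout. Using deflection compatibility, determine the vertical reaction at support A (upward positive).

Release continuity at B by inserting a hinge; the redundant is the internal moment M_B. The primary structure is two simply-supported spans AB and BC.
End slopes at the hinge B, treating each span as simply supported:
  span AB: UDL 6.5: wL³/(24EI) = 42.65/EI
  span BC: point load 98.5 at a = 4.8: Pab(L + b)/(6LEI) = 353/EI
  relative rotation θ_0 = (42.65 + 353)/EI = 395.7/EI
A unit hogging moment at B produces rotation L₁/(3EI) + L₂/(3EI) = 4.467/EI.
Compatibility: M_B·(L₁+L₂)/(3EI) = θ_0, giving M_B = 88.58 kN·m (hogging).
Span AB, ΣM about A with M_B applied at B: R_B^{AB}·5.4 = 94.77 + 88.58, so R_B^{AB} = 33.95 kN and R_A = 35.1 − 33.95 = 1.146 kN.

R_A = 1.146 kN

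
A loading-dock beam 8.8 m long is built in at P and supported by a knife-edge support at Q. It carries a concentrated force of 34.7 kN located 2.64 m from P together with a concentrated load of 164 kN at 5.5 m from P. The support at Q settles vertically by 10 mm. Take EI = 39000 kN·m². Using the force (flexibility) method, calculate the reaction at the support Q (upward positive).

R_Q = 78.57 kN

Remove the prop at Q; the released (primary) structure is a cantilever built in at P.
Downward deflection at the released point Q due to the loads:
  point load 34.7 at a = 2.64: Pa²(3L − a)/(6EI) = 957.7/EI
  point load 164 at a = 5.5: Pa²(3L − a)/(6EI) = 17281/EI
  δ_0 = 18239/EI
Tip deflection under a unit load at Q: L³/(3EI) = 227.2/EI.
With EI = 39000 kN·m²: δ_0 = 0.46765 m and δ_{QQ} = 0.005825 m/kN.
Compatibility — the beam at Q must follow the support down by 0.01 m: δ_0 − R_Q·δ_{QQ} = 0.01, so R_Q = (0.46765 − 0.01)/0.005825 = 78.57 kN.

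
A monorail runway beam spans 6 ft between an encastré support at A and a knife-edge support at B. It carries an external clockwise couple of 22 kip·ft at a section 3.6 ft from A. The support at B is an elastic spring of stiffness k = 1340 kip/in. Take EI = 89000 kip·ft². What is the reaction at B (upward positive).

Release the roller at B. Primary structure: cantilever fixed at A.
Primary-structure tip deflection at B by superposition:
  clockwise couple 22 at a = 3.6: M₀a(2L − a)/(2EI) = 332.6/EI
Flexibility coefficient — unit upward force at B: δ_{BB} = L³/(3EI) = 72/EI.
With EI = 89000 kip·ft²: δ_0 = 0.003738 ft and δ_{BB} = 0.000809 ft/kip.
Compatibility — the spring shortens by R_B/k under the reaction it provides: δ_0 − R_B·δ_{BB} = R_B/k. With 1/k = 1/(1340×12) ft/kip = 0.000062 ft/kip, R_B = δ_0 / (δ_{BB} + 1/k) = 0.003738 / (0.000809 + 0.000062) = 4.29 kip.

R_B = 4.29 kip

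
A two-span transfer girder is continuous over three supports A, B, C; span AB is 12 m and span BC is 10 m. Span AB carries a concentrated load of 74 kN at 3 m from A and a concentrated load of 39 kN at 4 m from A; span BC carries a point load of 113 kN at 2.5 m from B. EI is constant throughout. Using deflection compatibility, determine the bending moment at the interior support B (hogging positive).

Take M_B as the redundant. Released structure: two simple spans AB and BC with a hinge at B.
Rotations at B on the released spans (each span's end-slope, ×1/EI):
  span AB: point load 74 at a = 3: Pab(L + a)/(6LEI) = 416.2/EI
  span AB: point load 39 at a = 4: Pab(L + a)/(6LEI) = 277.3/EI
  span BC: point load 113 at a = 2.5: Pab(L + b)/(6LEI) = 618/EI
  relative rotation θ_0 = (693.6 + 618)/EI = 1312/EI
A unit hogging moment at B produces rotation L₁/(3EI) + L₂/(3EI) = 7.333/EI.
Compatibility: M_B·(L₁+L₂)/(3EI) = θ_0, giving M_B = 178.8 kN·m (hogging).

M_B = 178.8 kN·m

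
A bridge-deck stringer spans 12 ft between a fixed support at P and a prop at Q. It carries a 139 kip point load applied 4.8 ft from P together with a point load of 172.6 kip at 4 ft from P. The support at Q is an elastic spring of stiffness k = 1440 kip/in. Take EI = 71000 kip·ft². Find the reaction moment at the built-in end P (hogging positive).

Take the reaction at Q as the redundant and release it; the primary structure is a cantilever fixed at P.
Downward deflection at the released point Q due to the loads:
  point load 139 at a = 4.8: Pa²(3L − a)/(6EI) = 16653/EI
  point load 172.6 at a = 4: Pa²(3L − a)/(6EI) = 14729/EI
  δ_0 = 31382/EI
Tip deflection under a unit load at Q: L³/(3EI) = 576/EI.
With EI = 71000 kip·ft²: δ_0 = 0.442 ft and δ_{QQ} = 0.008113 ft/kip.
Compatibility — the spring shortens by R_Q/k under the reaction it provides: δ_0 − R_Q·δ_{QQ} = R_Q/k. With 1/k = 1/(1440×12) ft/kip = 0.000058 ft/kip, R_Q = δ_0 / (δ_{QQ} + 1/k) = 0.442 / (0.008113 + 0.000058) = 54.1 kip.
Moment equilibrium about P: M_P = Σ(load moments about P) − R_Q·L = 1358 − 54.1×12 = 708.4 kip·ft.

M_P = 708.4 kip·ft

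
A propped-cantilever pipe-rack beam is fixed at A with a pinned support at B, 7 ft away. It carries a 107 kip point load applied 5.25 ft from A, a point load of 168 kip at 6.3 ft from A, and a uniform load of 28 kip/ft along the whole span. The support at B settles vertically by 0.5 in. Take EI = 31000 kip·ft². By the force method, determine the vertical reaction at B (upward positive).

Release the roller at B. Primary structure: cantilever fixed at A.
Primary-structure tip deflection at B by superposition:
  point load 107 at a = 5.25: Pa²(3L − a)/(6EI) = 7742/EI
  point load 168 at a = 6.3: Pa²(3L − a)/(6EI) = 16336/EI
  UDL 28: wL⁴/(8EI) = 8404/EI
  δ_0 = 32482/EI
Flexibility coefficient — unit upward force at B: δ_{BB} = L³/(3EI) = 114.3/EI.
With EI = 31000 kip·ft²: δ_0 = 1.0478 ft and δ_{BB} = 0.003688 ft/kip.
Compatibility — the beam at B must follow the support down by 0.04167 ft: δ_0 − R_B·δ_{BB} = 0.04167, so R_B = (1.0478 − 0.04167)/0.003688 = 272.8 kip.

R_B = 272.8 kip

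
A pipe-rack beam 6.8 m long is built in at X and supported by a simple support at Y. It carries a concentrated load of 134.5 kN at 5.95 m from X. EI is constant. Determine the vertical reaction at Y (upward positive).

R_Y = 109.4 kN

Choose R_Y as the redundant. The primary structure is the cantilever fixed at X.
Primary-structure tip deflection at Y by superposition:
  point load 134.5 at a = 5.95: Pa²(3L − a)/(6EI) = 11468/EI
Tip deflection under a unit load at Y: L³/(3EI) = 104.8/EI.
The prop prevents deflection at Y: R_Y = δ_0/δ_{YY} = 11468/104.8 = 109.4 kN.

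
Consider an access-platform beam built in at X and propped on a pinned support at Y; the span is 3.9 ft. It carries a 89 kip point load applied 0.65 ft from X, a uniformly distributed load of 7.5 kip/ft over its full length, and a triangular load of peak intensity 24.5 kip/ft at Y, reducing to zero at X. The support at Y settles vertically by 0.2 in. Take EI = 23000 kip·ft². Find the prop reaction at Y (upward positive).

R_Y = 21.36 kip

Remove the prop at Y; the released (primary) structure is a cantilever built in at X.
Primary-structure tip deflection at Y by superposition:
  point load 89 at a = 0.65: Pa²(3L − a)/(6EI) = 69.25/EI
  UDL 7.5: wL⁴/(8EI) = 216.9/EI
  triangular load, peak 24.5 at the free end: 11w₀L⁴/(120EI) = 519.6/EI
  δ_0 = 805.7/EI
Tip deflection under a unit load at Y: L³/(3EI) = 19.77/EI.
With EI = 23000 kip·ft²: δ_0 = 0.03503 ft and δ_{YY} = 0.00086 ft/kip.
Compatibility — the beam at Y must follow the support down by 0.01667 ft: δ_0 − R_Y·δ_{YY} = 0.01667, so R_Y = (0.03503 − 0.01667)/0.00086 = 21.36 kip.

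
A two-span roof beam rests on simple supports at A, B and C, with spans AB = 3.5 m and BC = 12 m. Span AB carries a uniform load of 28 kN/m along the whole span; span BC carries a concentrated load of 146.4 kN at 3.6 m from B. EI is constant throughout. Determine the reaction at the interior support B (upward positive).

Take M_B as the redundant. Released structure: two simple spans AB and BC with a hinge at B.
Rotations at B on the released spans (each span's end-slope, ×1/EI):
  span AB: UDL 28: wL³/(24EI) = 50.02/EI
  span BC: point load 146.4 at a = 3.6: Pab(L + b)/(6LEI) = 1254/EI
  relative rotation θ_0 = (50.02 + 1254)/EI = 1304/EI
A unit hogging moment at B produces rotation L₁/(3EI) + L₂/(3EI) = 5.167/EI.
Compatibility: M_B·(L₁+L₂)/(3EI) = θ_0, giving M_B = 252.5 kN·m (hogging).
Span AB, ΣM about A with M_B applied at B: R_B^{AB}·3.5 = 171.5 + 252.5, so R_B^{AB} = 121.1 kN and R_A = 98 − 121.1 = -23.13 kN.
Span BC, ΣM about C: R_B^{BC}·12 = 1230 + 252.5, so R_B^{BC} = 123.5 kN and R_C = 146.4 − 123.5 = 22.88 kN.
R_B = 121.1 + 123.5 = 244.6 kN.

R_B = 244.6 kN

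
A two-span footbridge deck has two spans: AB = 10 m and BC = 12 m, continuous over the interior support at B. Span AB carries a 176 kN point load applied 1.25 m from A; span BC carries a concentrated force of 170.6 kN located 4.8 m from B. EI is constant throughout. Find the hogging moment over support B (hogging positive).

M_B = 263.6 kN·m

Release continuity at B by inserting a hinge; the redundant is the internal moment M_B. The primary structure is two simply-supported spans AB and BC.
End slopes at the hinge B, treating each span as simply supported:
  span AB: point load 176 at a = 1.25: Pab(L + a)/(6LEI) = 360.9/EI
  span BC: point load 170.6 at a = 4.8: Pab(L + b)/(6LEI) = 1572/EI
  relative rotation θ_0 = (360.9 + 1572)/EI = 1933/EI
A unit hogging moment at B produces rotation L₁/(3EI) + L₂/(3EI) = 7.333/EI.
Slope continuity at B: θ_0 = M_B·7.333/EI, so M_B = 1933/7.333 = 263.6 kN·m (hogging).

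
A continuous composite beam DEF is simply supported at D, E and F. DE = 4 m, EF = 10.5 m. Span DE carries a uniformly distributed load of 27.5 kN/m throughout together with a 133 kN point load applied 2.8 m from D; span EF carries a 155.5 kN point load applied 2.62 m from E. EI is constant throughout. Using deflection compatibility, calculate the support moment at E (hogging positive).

Release continuity at E by inserting a hinge; the redundant is the internal moment M_E. The primary structure is two simply-supported spans DE and EF.
End slopes at the hinge E, treating each span as simply supported:
  span DE: UDL 27.5: wL³/(24EI) = 73.33/EI
  span DE: point load 133 at a = 2.8: Pab(L + a)/(6LEI) = 126.6/EI
  span EF: point load 155.5 at a = 2.62: Pab(L + b)/(6LEI) = 936.6/EI
  relative rotation θ_0 = (199.9 + 936.6)/EI = 1137/EI
A unit hogging moment at E produces rotation L₁/(3EI) + L₂/(3EI) = 4.833/EI.
Slope continuity at E: θ_0 = M_E·4.833/EI, so M_E = 1137/4.833 = 235.2 kN·m (hogging).

M_E = 235.2 kN·m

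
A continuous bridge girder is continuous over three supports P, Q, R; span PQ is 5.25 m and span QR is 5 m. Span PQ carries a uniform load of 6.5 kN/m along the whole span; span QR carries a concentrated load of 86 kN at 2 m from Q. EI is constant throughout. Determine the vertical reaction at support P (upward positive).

Release continuity at Q by inserting a hinge; the redundant is the internal moment M_Q. The primary structure is two simply-supported spans PQ and QR.
Rotations at Q on the released spans (each span's end-slope, ×1/EI):
  span PQ: UDL 6.5: wL³/(24EI) = 39.19/EI
  span QR: point load 86 at a = 2: Pab(L + b)/(6LEI) = 137.6/EI
  relative rotation θ_0 = (39.19 + 137.6)/EI = 176.8/EI
A unit hogging moment at Q produces rotation L₁/(3EI) + L₂/(3EI) = 3.417/EI.
Compatibility: M_Q·(L₁+L₂)/(3EI) = θ_0, giving M_Q = 51.74 kN·m (hogging).
Span PQ, ΣM about P with M_Q applied at Q: R_Q^{PQ}·5.25 = 89.58 + 51.74, so R_Q^{PQ} = 26.92 kN and R_P = 34.12 − 26.92 = 7.207 kN.

R_P = 7.207 kN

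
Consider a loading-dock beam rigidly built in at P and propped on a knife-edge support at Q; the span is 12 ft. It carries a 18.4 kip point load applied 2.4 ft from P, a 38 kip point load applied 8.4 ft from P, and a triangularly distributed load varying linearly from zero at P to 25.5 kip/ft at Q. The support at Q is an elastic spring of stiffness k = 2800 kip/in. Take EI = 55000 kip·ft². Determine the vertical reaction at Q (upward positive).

Remove the prop at Q; the released (primary) structure is a cantilever built in at P.
Free-end deflection of the primary structure under the applied loading (downward +):
  point load 18.4 at a = 2.4: Pa²(3L − a)/(6EI) = 593.5/EI
  point load 38 at a = 8.4: Pa²(3L − a)/(6EI) = 12334/EI
  triangular load, peak 25.5 at the free end: 11w₀L⁴/(120EI) = 48470/EI
  δ_0 = 61398/EI
Tip deflection under a unit load at Q: L³/(3EI) = 576/EI.
With EI = 55000 kip·ft²: δ_0 = 1.1163 ft and δ_{QQ} = 0.010473 ft/kip.
Compatibility — the spring shortens by R_Q/k under the reaction it provides: δ_0 − R_Q·δ_{QQ} = R_Q/k. With 1/k = 1/(2800×12) ft/kip = 0.00003 ft/kip, R_Q = δ_0 / (δ_{QQ} + 1/k) = 1.1163 / (0.010473 + 0.00003) = 106.3 kip.

R_Q = 106.3 kip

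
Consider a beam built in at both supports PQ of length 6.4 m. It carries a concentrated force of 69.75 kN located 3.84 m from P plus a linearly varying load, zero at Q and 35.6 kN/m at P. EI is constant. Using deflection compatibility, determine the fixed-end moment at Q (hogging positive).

Release both end moments; the primary structure is a simply-supported span PQ with redundants M_P and M_Q.
On the primary (simply-supported) span, the end slopes from the loading are:
  at P: point load 69.75 at a = 3.84: Pab(L + b)/(6LEI) = 160/EI
  at Q: point load 69.75 at a = 3.84: Pab(L + a)/(6LEI) = 182.8/EI
  at P: triangular load, peak 35.6: w₀L³/(45EI) = 207.4/EI
  at Q: triangular load, peak 35.6: 7w₀L³/(360EI) = 181.5/EI
  θ_P0 = 367.4/EI,  θ_Q0 = 364.3/EI
Flexibility coefficients: a unit moment at one end gives L/(3EI) there and L/(6EI) at the far end, so f₁₁ = f₂₂ = 2.133/EI and f₁₂ = f₂₁ = 1.067/EI.
Compatibility — zero rotation at each built-in end:
  2.133 M_P + 1.067 M_Q = 367.4
  1.067 M_P + 2.133 M_Q = 364.3
Solving the pair gives M_P = 115.8 kN·m and M_Q = 112.9 kN·m (hogging).

M_Q = 112.9 kN·m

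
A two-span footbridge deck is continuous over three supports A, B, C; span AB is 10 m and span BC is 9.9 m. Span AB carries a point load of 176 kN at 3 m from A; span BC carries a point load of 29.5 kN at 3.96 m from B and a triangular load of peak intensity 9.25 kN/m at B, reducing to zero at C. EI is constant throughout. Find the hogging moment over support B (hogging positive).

M_B = 178.7 kN·m

Release continuity at B by inserting a hinge; the redundant is the internal moment M_B. The primary structure is two simply-supported spans AB and BC.
Rotations at B on the released spans (each span's end-slope, ×1/EI):
  span AB: point load 176 at a = 3: Pab(L + a)/(6LEI) = 800.8/EI
  span BC: point load 29.5 at a = 3.96: Pab(L + b)/(6LEI) = 185/EI
  span BC: triangular load, peak 9.25: w₀L³/(45EI) = 199.5/EI
  relative rotation θ_0 = (800.8 + 384.5)/EI = 1185/EI
A unit hogging moment at B produces rotation L₁/(3EI) + L₂/(3EI) = 6.633/EI.
Slope continuity at B: θ_0 = M_B·6.633/EI, so M_B = 1185/6.633 = 178.7 kN·m (hogging).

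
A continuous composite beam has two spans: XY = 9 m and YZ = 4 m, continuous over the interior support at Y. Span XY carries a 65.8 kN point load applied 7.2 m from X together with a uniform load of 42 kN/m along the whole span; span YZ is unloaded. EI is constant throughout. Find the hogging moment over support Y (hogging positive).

Insert a hinge at Y; M_Y is the redundant, and each span becomes simply supported.
Rotations at Y on the released spans (each span's end-slope, ×1/EI):
  span XY: point load 65.8 at a = 7.2: Pab(L + a)/(6LEI) = 255.8/EI
  span XY: UDL 42: wL³/(24EI) = 1276/EI
  relative rotation θ_0 = (1532 + 0)/EI = 1532/EI
A unit hogging moment at Y produces rotation L₁/(3EI) + L₂/(3EI) = 4.333/EI.
Slope continuity at Y: θ_0 = M_Y·4.333/EI, so M_Y = 1532/4.333 = 353.4 kN·m (hogging).

M_Y = 353.4 kN·m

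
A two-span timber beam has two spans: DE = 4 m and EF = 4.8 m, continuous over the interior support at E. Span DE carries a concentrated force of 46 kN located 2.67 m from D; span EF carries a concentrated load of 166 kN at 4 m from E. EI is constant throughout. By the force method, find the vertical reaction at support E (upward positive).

Release continuity at E by inserting a hinge; the redundant is the internal moment M_E. The primary structure is two simply-supported spans DE and EF.
Rotations at E on the released spans (each span's end-slope, ×1/EI):
  span DE: point load 46 at a = 2.67: Pab(L + a)/(6LEI) = 45.4/EI
  span EF: point load 166 at a = 4: Pab(L + b)/(6LEI) = 103.3/EI
  relative rotation θ_0 = (45.4 + 103.3)/EI = 148.7/EI
A unit hogging moment at E produces rotation L₁/(3EI) + L₂/(3EI) = 2.933/EI.
Compatibility: M_E·(L₁+L₂)/(3EI) = θ_0, giving M_E = 50.69 kN·m (hogging).
Span DE, ΣM about D with M_E applied at E: R_E^{DE}·4 = 122.8 + 50.69, so R_E^{DE} = 43.38 kN and R_D = 46 − 43.38 = 2.623 kN.
Span EF, ΣM about F: R_E^{EF}·4.8 = 132.8 + 50.69, so R_E^{EF} = 38.23 kN and R_F = 166 − 38.23 = 127.8 kN.
R_E = 43.38 + 38.23 = 81.6 kN.

R_E = 81.6 kN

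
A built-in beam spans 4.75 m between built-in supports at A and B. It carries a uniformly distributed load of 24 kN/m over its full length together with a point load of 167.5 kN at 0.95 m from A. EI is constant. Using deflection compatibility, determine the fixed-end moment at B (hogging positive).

M_B = 70.58 kN·m

Release both end moments; the primary structure is a simply-supported span AB with redundants M_A and M_B.
On the primary (simply-supported) span, the end slopes from the loading are:
  at A: UDL 24: wL³/(24EI) = 107.2/EI
  at B: UDL 24: wL³/(24EI) = 107.2/EI
  at A: point load 167.5 at a = 0.95: Pab(L + b)/(6LEI) = 181.4/EI
  at B: point load 167.5 at a = 0.95: Pab(L + a)/(6LEI) = 120.9/EI
  θ_A0 = 288.6/EI,  θ_B0 = 228.1/EI
Flexibility coefficients: a unit moment at one end gives L/(3EI) there and L/(6EI) at the far end, so f₁₁ = f₂₂ = 1.583/EI and f₁₂ = f₂₁ = 0.7917/EI.
Compatibility — zero rotation at each built-in end:
  1.583 M_A + 0.7917 M_B = 288.6
  0.7917 M_A + 1.583 M_B = 228.1
Solving the pair gives M_A = 147 kN·m and M_B = 70.58 kN·m (hogging).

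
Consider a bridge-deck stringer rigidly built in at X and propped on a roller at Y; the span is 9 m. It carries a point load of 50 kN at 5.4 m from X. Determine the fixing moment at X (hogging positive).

Choose R_Y as the redundant. The primary structure is the cantilever fixed at X.
Primary-structure tip deflection at Y by superposition:
  point load 50 at a = 5.4: Pa²(3L − a)/(6EI) = 5249/EI
Tip deflection under a unit load at Y: L³/(3EI) = 243/EI.
Compatibility at Y: δ_0 − R_Y·δ_{YY} = 0, so R_Y = 5249/243 = 21.6 kN.
Moment equilibrium about X: M_X = Σ(load moments about X) − R_Y·L = 270 − 21.6×9 = 75.6 kN·m.

M_X = 75.6 kN·m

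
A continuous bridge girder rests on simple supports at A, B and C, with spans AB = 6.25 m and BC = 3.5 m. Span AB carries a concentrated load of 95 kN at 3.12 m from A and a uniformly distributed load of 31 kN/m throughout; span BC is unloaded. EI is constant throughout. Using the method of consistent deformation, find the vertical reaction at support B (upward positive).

Take M_B as the redundant. Released structure: two simple spans AB and BC with a hinge at B.
End slopes at the hinge B, treating each span as simply supported:
  span AB: point load 95 at a = 3.12: Pab(L + a)/(6LEI) = 231.8/EI
  span AB: UDL 31: wL³/(24EI) = 315.3/EI
  relative rotation θ_0 = (547.2 + 0)/EI = 547.2/EI
A unit hogging moment at B produces rotation L₁/(3EI) + L₂/(3EI) = 3.25/EI.
Slope continuity at B: θ_0 = M_B·3.25/EI, so M_B = 547.2/3.25 = 168.4 kN·m (hogging).
Span AB, ΣM about A with M_B applied at B: R_B^{AB}·6.25 = 901.9 + 168.4, so R_B^{AB} = 171.2 kN and R_A = 288.8 − 171.2 = 117.5 kN.
Span BC, ΣM about C: R_B^{BC}·3.5 = 0 + 168.4, so R_B^{BC} = 48.1 kN and R_C = 0 − 48.1 = -48.1 kN.
R_B = 171.2 + 48.1 = 219.3 kN.

R_B = 219.3 kN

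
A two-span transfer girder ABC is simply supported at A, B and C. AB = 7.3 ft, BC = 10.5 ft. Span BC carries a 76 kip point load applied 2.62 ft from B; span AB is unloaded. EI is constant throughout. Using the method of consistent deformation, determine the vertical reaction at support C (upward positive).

R_C = 11.62 kip

Insert a hinge at B; M_B is the redundant, and each span becomes simply supported.
Discontinuity in slope at B on the released structure — sum the simple-span end rotations:
  span BC: point load 76 at a = 2.62: Pab(L + b)/(6LEI) = 457.8/EI
  relative rotation θ_0 = (0 + 457.8)/EI = 457.8/EI
A unit hogging moment at B produces rotation L₁/(3EI) + L₂/(3EI) = 5.933/EI.
Compatibility: M_B·(L₁+L₂)/(3EI) = θ_0, giving M_B = 77.15 kip·ft (hogging).
Span BC, ΣM about C: R_B^{BC}·10.5 = 598.9 + 77.15, so R_B^{BC} = 64.38 kip and R_C = 76 − 64.38 = 11.62 kip.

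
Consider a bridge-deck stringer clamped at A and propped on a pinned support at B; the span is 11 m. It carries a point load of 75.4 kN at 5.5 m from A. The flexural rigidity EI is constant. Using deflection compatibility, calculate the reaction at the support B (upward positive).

R_B = 23.56 kN

Choose R_B as the redundant. The primary structure is the cantilever fixed at A.
Free-end deflection of the primary structure under the applied loading (downward +):
  point load 75.4 at a = 5.5: Pa²(3L − a)/(6EI) = 10454/EI
Flexibility coefficient — unit upward force at B: δ_{BB} = L³/(3EI) = 443.7/EI.
Compatibility at B: δ_0 − R_B·δ_{BB} = 0, so R_B = 10454/443.7 = 23.56 kN.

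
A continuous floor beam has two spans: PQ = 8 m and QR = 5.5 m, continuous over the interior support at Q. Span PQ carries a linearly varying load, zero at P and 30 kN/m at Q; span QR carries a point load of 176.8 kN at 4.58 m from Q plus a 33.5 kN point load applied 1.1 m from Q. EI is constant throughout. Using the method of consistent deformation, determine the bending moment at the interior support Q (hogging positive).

Release continuity at Q by inserting a hinge; the redundant is the internal moment M_Q. The primary structure is two simply-supported spans PQ and QR.
Discontinuity in slope at Q on the released structure — sum the simple-span end rotations:
  span PQ: triangular load, peak 30: w₀L³/(45EI) = 341.3/EI
  span QR: point load 176.8 at a = 4.58: Pab(L + b)/(6LEI) = 144.9/EI
  span QR: point load 33.5 at a = 1.1: Pab(L + b)/(6LEI) = 48.64/EI
  relative rotation θ_0 = (341.3 + 193.6)/EI = 534.9/EI
A unit hogging moment at Q produces rotation L₁/(3EI) + L₂/(3EI) = 4.5/EI.
Slope continuity at Q: θ_0 = M_Q·4.5/EI, so M_Q = 534.9/4.5 = 118.9 kN·m (hogging).

M_Q = 118.9 kN·m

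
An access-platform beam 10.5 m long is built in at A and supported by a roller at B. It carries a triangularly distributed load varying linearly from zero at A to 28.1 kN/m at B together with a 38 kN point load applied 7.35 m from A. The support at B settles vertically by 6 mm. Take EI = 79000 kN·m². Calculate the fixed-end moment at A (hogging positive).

M_A = 248.1 kN·m

Take the reaction at B as the redundant and release it; the primary structure is a cantilever fixed at A.
Primary-structure tip deflection at B by superposition:
  triangular load, peak 28.1 at the free end: 11w₀L⁴/(120EI) = 31309/EI
  point load 38 at a = 7.35: Pa²(3L − a)/(6EI) = 8263/EI
  δ_0 = 39572/EI
Flexibility coefficient — unit upward force at B: δ_{BB} = L³/(3EI) = 385.9/EI.
With EI = 79000 kN·m²: δ_0 = 0.50091 m and δ_{BB} = 0.004884 m/kN.
Compatibility — the beam at B must follow the support down by 0.006 m: δ_0 − R_B·δ_{BB} = 0.006, so R_B = (0.50091 − 0.006)/0.004884 = 101.3 kN.
Moment equilibrium about A: M_A = Σ(load moments about A) − R_B·L = 1312 − 101.3×10.5 = 248.1 kN·m.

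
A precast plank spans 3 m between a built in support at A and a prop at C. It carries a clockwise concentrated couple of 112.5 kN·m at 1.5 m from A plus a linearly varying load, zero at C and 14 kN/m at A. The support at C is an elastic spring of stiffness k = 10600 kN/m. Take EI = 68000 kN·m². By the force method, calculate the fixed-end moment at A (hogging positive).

M_A = 52.25 kN·m

Release the roller at C. Primary structure: cantilever fixed at A.
Primary-structure tip deflection at C by superposition:
  clockwise couple 112.5 at a = 1.5: M₀a(2L − a)/(2EI) = 379.7/EI
  triangular load, peak 14 at the fixed end: w₀L⁴/(30EI) = 37.8/EI
  δ_0 = 417.5/EI
Flexibility coefficient — unit upward force at C: δ_{CC} = L³/(3EI) = 9/EI.
With EI = 68000 kN·m²: δ_0 = 0.00614 m and δ_{CC} = 0.000132 m/kN.
Compatibility — the spring shortens by R_C/k under the reaction it provides: δ_0 − R_C·δ_{CC} = R_C/k. With 1/k = 0.000094 m/kN, R_C = δ_0 / (δ_{CC} + 1/k) = 0.00614 / (0.000132 + 0.000094) = 27.08 kN.
Moment equilibrium about A: M_A = Σ(load moments about A) − R_C·L = 133.5 − 27.08×3 = 52.25 kN·m.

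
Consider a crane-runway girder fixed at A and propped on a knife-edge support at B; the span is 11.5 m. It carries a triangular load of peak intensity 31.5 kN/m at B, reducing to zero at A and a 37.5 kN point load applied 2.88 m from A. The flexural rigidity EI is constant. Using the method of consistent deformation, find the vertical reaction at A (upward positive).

R_A = 115.8 kN

Choose R_B as the redundant. The primary structure is the cantilever fixed at A.
Free-end deflection of the primary structure under the applied loading (downward +):
  triangular load, peak 31.5 at the free end: 11w₀L⁴/(120EI) = 50503/EI
  point load 37.5 at a = 2.88: Pa²(3L − a)/(6EI) = 1639/EI
  δ_0 = 52142/EI
Flexibility coefficient — unit upward force at B: δ_{BB} = L³/(3EI) = 507/EI.
The prop prevents deflection at B: R_B = δ_0/δ_{BB} = 52142/507 = 102.9 kN.
Vertical equilibrium: R_A = ΣP − R_B = 218.6 − 102.9 = 115.8 kN.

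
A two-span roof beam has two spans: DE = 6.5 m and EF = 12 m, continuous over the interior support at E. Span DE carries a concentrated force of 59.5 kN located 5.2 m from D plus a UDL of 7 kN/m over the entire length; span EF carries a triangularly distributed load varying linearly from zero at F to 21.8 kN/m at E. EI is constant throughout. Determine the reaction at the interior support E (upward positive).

Insert a hinge at E; M_E is the redundant, and each span becomes simply supported.
End slopes at the hinge E, treating each span as simply supported:
  span DE: point load 59.5 at a = 5.2: Pab(L + a)/(6LEI) = 120.7/EI
  span DE: UDL 7: wL³/(24EI) = 80.1/EI
  span EF: triangular load, peak 21.8: w₀L³/(45EI) = 837.1/EI
  relative rotation θ_0 = (200.8 + 837.1)/EI = 1038/EI
A unit hogging moment at E produces rotation L₁/(3EI) + L₂/(3EI) = 6.167/EI.
Slope continuity at E: θ_0 = M_E·6.167/EI, so M_E = 1038/6.167 = 168.3 kN·m (hogging).
Span DE, ΣM about D with M_E applied at E: R_E^{DE}·6.5 = 457.3 + 168.3, so R_E^{DE} = 96.24 kN and R_D = 105 − 96.24 = 8.757 kN.
Span EF, ΣM about F: R_E^{EF}·12 = 1046 + 168.3, so R_E^{EF} = 101.2 kN and R_F = 130.8 − 101.2 = 29.57 kN.
R_E = 96.24 + 101.2 = 197.5 kN.

R_E = 197.5 kN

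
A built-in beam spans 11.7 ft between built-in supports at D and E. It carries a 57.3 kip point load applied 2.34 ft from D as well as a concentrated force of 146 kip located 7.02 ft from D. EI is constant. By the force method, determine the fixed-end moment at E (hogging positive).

Release both end moments; the primary structure is a simply-supported span DE with redundants M_D and M_E.
On the primary (simply-supported) span, the end slopes from the loading are:
  at D: point load 57.3 at a = 2.34: Pab(L + b)/(6LEI) = 376.5/EI
  at E: point load 57.3 at a = 2.34: Pab(L + a)/(6LEI) = 251/EI
  at D: point load 146 at a = 7.02: Pab(L + b)/(6LEI) = 1119/EI
  at E: point load 146 at a = 7.02: Pab(L + a)/(6LEI) = 1279/EI
  θ_D0 = 1496/EI,  θ_E0 = 1530/EI
Flexibility coefficients: a unit moment at one end gives L/(3EI) there and L/(6EI) at the far end, so f₁₁ = f₂₂ = 3.9/EI and f₁₂ = f₂₁ = 1.95/EI.
Compatibility — zero rotation at each built-in end:
  3.9 M_D + 1.95 M_E = 1496
  1.95 M_D + 3.9 M_E = 1530
Solving the pair gives M_D = 249.8 kip·ft and M_E = 267.4 kip·ft (hogging).

M_E = 267.4 kip·ft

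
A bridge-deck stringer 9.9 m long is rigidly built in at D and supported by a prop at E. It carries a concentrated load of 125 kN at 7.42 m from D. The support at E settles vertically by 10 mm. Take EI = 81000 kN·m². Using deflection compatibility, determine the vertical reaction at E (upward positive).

R_E = 76.51 kN

Take the reaction at E as the redundant and release it; the primary structure is a cantilever fixed at D.
Free-end deflection of the primary structure under the applied loading (downward +):
  point load 125 at a = 7.42: Pa²(3L − a)/(6EI) = 25555/EI
Flexibility coefficient — unit upward force at E: δ_{EE} = L³/(3EI) = 323.4/EI.
With EI = 81000 kN·m²: δ_0 = 0.3155 m and δ_{EE} = 0.003993 m/kN.
Compatibility — the beam at E must follow the support down by 0.01 m: δ_0 − R_E·δ_{EE} = 0.01, so R_E = (0.3155 − 0.01)/0.003993 = 76.51 kN.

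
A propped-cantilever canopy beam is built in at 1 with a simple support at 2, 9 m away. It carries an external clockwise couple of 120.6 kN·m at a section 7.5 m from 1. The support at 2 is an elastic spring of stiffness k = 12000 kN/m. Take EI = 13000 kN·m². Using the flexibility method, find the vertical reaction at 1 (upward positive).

Take the reaction at 2 as the redundant and release it; the primary structure is a cantilever fixed at 1.
Primary-structure tip deflection at 2 by superposition:
  clockwise couple 120.6 at a = 7.5: M₀a(2L − a)/(2EI) = 4749/EI
Tip deflection under a unit load at 2: L³/(3EI) = 243/EI.
With EI = 13000 kN·m²: δ_0 = 0.36528 m and δ_{22} = 0.018692 m/kN.
Compatibility — the spring shortens by R_2/k under the reaction it provides: δ_0 − R_2·δ_{22} = R_2/k. With 1/k = 0.000083 m/kN, R_2 = δ_0 / (δ_{22} + 1/k) = 0.36528 / (0.018692 + 0.000083) = 19.45 kN.
Vertical equilibrium: R_1 = ΣP − R_2 = 0 − 19.45 = -19.45 kN.

R_1 = -19.45 kN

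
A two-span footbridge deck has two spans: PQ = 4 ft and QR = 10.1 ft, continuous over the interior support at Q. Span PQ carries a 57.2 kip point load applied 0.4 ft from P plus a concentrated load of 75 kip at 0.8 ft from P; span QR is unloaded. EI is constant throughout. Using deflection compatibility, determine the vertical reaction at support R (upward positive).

Take M_Q as the redundant. Released structure: two simple spans PQ and QR with a hinge at Q.
Rotations at Q on the released spans (each span's end-slope, ×1/EI):
  span PQ: point load 57.2 at a = 0.4: Pab(L + a)/(6LEI) = 15.1/EI
  span PQ: point load 75 at a = 0.8: Pab(L + a)/(6LEI) = 38.4/EI
  relative rotation θ_0 = (53.5 + 0)/EI = 53.5/EI
A unit hogging moment at Q produces rotation L₁/(3EI) + L₂/(3EI) = 4.7/EI.
Compatibility: M_Q·(L₁+L₂)/(3EI) = θ_0, giving M_Q = 11.38 kip·ft (hogging).
Span QR, ΣM about R: R_Q^{QR}·10.1 = 0 + 11.38, so R_Q^{QR} = 1.127 kip and R_R = 0 − 1.127 = -1.127 kip.

R_R = -1.127 kip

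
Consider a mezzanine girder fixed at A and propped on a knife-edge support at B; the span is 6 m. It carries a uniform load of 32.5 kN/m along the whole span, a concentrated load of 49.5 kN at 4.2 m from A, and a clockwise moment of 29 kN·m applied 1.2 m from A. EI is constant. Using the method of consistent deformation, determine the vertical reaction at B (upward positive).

Remove the prop at B; the released (primary) structure is a cantilever built in at A.
Downward deflection at the released point B due to the loads:
  UDL 32.5: wL⁴/(8EI) = 5265/EI
  point load 49.5 at a = 4.2: Pa²(3L − a)/(6EI) = 2008/EI
  clockwise couple 29 at a = 1.2: M₀a(2L − a)/(2EI) = 187.9/EI
  δ_0 = 7461/EI
Tip deflection under a unit load at B: L³/(3EI) = 72/EI.
Compatibility at B: δ_0 − R_B·δ_{BB} = 0, so R_B = 7461/72 = 103.6 kN.

R_B = 103.6 kN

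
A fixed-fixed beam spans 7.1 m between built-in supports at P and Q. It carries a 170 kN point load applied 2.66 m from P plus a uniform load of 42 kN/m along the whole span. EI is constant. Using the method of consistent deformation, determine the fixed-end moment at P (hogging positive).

Take the two fixed-end moments M_P, M_Q as redundants; the released structure is the simple span PQ.
End rotations of the released simple span under the applied load (×1/EI):
  at P: point load 170 at a = 2.66: Pab(L + b)/(6LEI) = 543.9/EI
  at Q: point load 170 at a = 2.66: Pab(L + a)/(6LEI) = 460/EI
  at P: UDL 42: wL³/(24EI) = 626.3/EI
  at Q: UDL 42: wL³/(24EI) = 626.3/EI
  θ_P0 = 1170/EI,  θ_Q0 = 1086/EI
Flexibility coefficients: a unit moment at one end gives L/(3EI) there and L/(6EI) at the far end, so f₁₁ = f₂₂ = 2.367/EI and f₁₂ = f₂₁ = 1.183/EI.
Compatibility — zero rotation at each built-in end:
  2.367 M_P + 1.183 M_Q = 1170
  1.183 M_P + 2.367 M_Q = 1086
Solving the pair gives M_P = 353.3 kN·m and M_Q = 282.4 kN·m (hogging).

M_P = 353.3 kN·m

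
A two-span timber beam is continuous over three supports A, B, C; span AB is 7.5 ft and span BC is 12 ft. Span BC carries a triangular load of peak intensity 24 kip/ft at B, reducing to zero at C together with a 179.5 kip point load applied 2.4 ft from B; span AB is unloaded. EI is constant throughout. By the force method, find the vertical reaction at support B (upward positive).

R_B = 311.7 kip

Take M_B as the redundant. Released structure: two simple spans AB and BC with a hinge at B.
Discontinuity in slope at B on the released structure — sum the simple-span end rotations:
  span BC: triangular load, peak 24: w₀L³/(45EI) = 921.6/EI
  span BC: point load 179.5 at a = 2.4: Pab(L + b)/(6LEI) = 1241/EI
  relative rotation θ_0 = (0 + 2162)/EI = 2162/EI
A unit hogging moment at B produces rotation L₁/(3EI) + L₂/(3EI) = 6.5/EI.
Compatibility: M_B·(L₁+L₂)/(3EI) = θ_0, giving M_B = 332.7 kip·ft (hogging).
Span AB, ΣM about A with M_B applied at B: R_B^{AB}·7.5 = 0 + 332.7, so R_B^{AB} = 44.35 kip and R_A = 0 − 44.35 = -44.35 kip.
Span BC, ΣM about C: R_B^{BC}·12 = 2875 + 332.7, so R_B^{BC} = 267.3 kip and R_C = 323.5 − 267.3 = 56.18 kip.
R_B = 44.35 + 267.3 = 311.7 kip.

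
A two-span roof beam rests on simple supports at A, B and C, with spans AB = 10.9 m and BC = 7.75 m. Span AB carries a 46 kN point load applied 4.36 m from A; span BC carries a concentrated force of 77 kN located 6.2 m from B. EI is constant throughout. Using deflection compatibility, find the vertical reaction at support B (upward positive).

Release continuity at B by inserting a hinge; the redundant is the internal moment M_B. The primary structure is two simply-supported spans AB and BC.
End slopes at the hinge B, treating each span as simply supported:
  span AB: point load 46 at a = 4.36: Pab(L + a)/(6LEI) = 306.1/EI
  span BC: point load 77 at a = 6.2: Pab(L + b)/(6LEI) = 148/EI
  relative rotation θ_0 = (306.1 + 148)/EI = 454/EI
A unit hogging moment at B produces rotation L₁/(3EI) + L₂/(3EI) = 6.217/EI.
Compatibility: M_B·(L₁+L₂)/(3EI) = θ_0, giving M_B = 73.04 kN·m (hogging).
Span AB, ΣM about A with M_B applied at B: R_B^{AB}·10.9 = 200.6 + 73.04, so R_B^{AB} = 25.1 kN and R_A = 46 − 25.1 = 20.9 kN.
Span BC, ΣM about C: R_B^{BC}·7.75 = 119.3 + 73.04, so R_B^{BC} = 24.82 kN and R_C = 77 − 24.82 = 52.18 kN.
R_B = 25.1 + 24.82 = 49.92 kN.

R_B = 49.92 kN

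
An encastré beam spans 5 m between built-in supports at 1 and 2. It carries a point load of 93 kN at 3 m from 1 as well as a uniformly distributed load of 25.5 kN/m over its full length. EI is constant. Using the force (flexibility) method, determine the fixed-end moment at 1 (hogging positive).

M_1 = 97.77 kN·m

Take the two fixed-end moments M_1, M_2 as redundants; the released structure is the simple span 12.
On the primary (simply-supported) span, the end slopes from the loading are:
  at 1: point load 93 at a = 3: Pab(L + b)/(6LEI) = 130.2/EI
  at 2: point load 93 at a = 3: Pab(L + a)/(6LEI) = 148.8/EI
  at 1: UDL 25.5: wL³/(24EI) = 132.8/EI
  at 2: UDL 25.5: wL³/(24EI) = 132.8/EI
  θ_10 = 263/EI,  θ_20 = 281.6/EI
Flexibility coefficients: a unit moment at one end gives L/(3EI) there and L/(6EI) at the far end, so f₁₁ = f₂₂ = 1.667/EI and f₁₂ = f₂₁ = 0.8333/EI.
Compatibility — zero rotation at each built-in end:
  1.667 M_1 + 0.8333 M_2 = 263
  0.8333 M_1 + 1.667 M_2 = 281.6
Solving the pair gives M_1 = 97.77 kN·m and M_2 = 120.1 kN·m (hogging).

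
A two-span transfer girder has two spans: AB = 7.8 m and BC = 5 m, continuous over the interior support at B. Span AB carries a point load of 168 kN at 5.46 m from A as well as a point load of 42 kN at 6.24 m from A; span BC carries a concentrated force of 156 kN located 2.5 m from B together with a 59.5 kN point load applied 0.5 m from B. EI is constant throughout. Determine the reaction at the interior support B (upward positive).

R_B = 361 kN

Insert a hinge at B; M_B is the redundant, and each span becomes simply supported.
Rotations at B on the released spans (each span's end-slope, ×1/EI):
  span AB: point load 168 at a = 5.46: Pab(L + a)/(6LEI) = 608.2/EI
  span AB: point load 42 at a = 6.24: Pab(L + a)/(6LEI) = 122.7/EI
  span BC: point load 156 at a = 2.5: Pab(L + b)/(6LEI) = 243.8/EI
  span BC: point load 59.5 at a = 0.5: Pab(L + b)/(6LEI) = 42.39/EI
  relative rotation θ_0 = (730.8 + 286.1)/EI = 1017/EI
A unit hogging moment at B produces rotation L₁/(3EI) + L₂/(3EI) = 4.267/EI.
Slope continuity at B: θ_0 = M_B·4.267/EI, so M_B = 1017/4.267 = 238.3 kN·m (hogging).
Span AB, ΣM about A with M_B applied at B: R_B^{AB}·7.8 = 1179 + 238.3, so R_B^{AB} = 181.8 kN and R_A = 210 − 181.8 = 28.24 kN.
Span BC, ΣM about C: R_B^{BC}·5 = 657.8 + 238.3, so R_B^{BC} = 179.2 kN and R_C = 215.5 − 179.2 = 36.28 kN.
R_B = 181.8 + 179.2 = 361 kN.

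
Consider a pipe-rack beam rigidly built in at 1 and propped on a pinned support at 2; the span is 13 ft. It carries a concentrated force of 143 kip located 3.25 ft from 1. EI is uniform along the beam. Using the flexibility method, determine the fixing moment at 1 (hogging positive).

Take the reaction at 2 as the redundant and release it; the primary structure is a cantilever fixed at 1.
Downward deflection at the released point 2 due to the loads:
  point load 143 at a = 3.25: Pa²(3L − a)/(6EI) = 9000/EI
Flexibility coefficient — unit upward force at 2: δ_{22} = L³/(3EI) = 732.3/EI.
Compatibility at 2: δ_0 − R_2·δ_{22} = 0, so R_2 = 9000/732.3 = 12.29 kip.
Moment equilibrium about 1: M_1 = Σ(load moments about 1) − R_2·L = 464.8 − 12.29×13 = 305 kip·ft.

M_1 = 305 kip·ft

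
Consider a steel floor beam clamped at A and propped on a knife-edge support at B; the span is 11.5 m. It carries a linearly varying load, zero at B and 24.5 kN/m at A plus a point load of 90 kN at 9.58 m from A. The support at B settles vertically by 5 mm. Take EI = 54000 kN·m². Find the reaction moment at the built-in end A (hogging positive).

Take the reaction at B as the redundant and release it; the primary structure is a cantilever fixed at A.
Deflection at B on the released cantilever, summing each load's contribution:
  triangular load, peak 24.5 at the fixed end: w₀L⁴/(30EI) = 14284/EI
  point load 90 at a = 9.58: Pa²(3L − a)/(6EI) = 34306/EI
  δ_0 = 48590/EI
Tip deflection under a unit load at B: L³/(3EI) = 507/EI.
With EI = 54000 kN·m²: δ_0 = 0.89981 m and δ_{BB} = 0.009388 m/kN.
Compatibility — the beam at B must follow the support down by 0.005 m: δ_0 − R_B·δ_{BB} = 0.005, so R_B = (0.89981 − 0.005)/0.009388 = 95.31 kN.
Moment equilibrium about A: M_A = Σ(load moments about A) − R_B·L = 1402 − 95.31×11.5 = 306.1 kN·m.

M_A = 306.1 kN·m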